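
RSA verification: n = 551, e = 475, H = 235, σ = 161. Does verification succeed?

σ^2 ≡ 161^2 = 25921 ≡ 24
σ^4 ≡ 24^2 = 576 ≡ 25
σ^8 ≡ 25^2 = 625 ≡ 74
σ^16 ≡ 74^2 = 5476 ≡ 517
σ^32 ≡ 517^2 = 267289 ≡ 54
σ^64 ≡ 54^2 = 2916 ≡ 161
σ^128 ≡ 161^2 = 25921 ≡ 24
σ^256 ≡ 24^2 = 576 ≡ 25
475 = 256 + 128 + 64 + 16 + 8 + 2 + 1, so σ^475 ≡ 25·24·161·517·74·24·161 ≡ 194 (mod 551)
The recovered value 194 does not match the digest 235.

fails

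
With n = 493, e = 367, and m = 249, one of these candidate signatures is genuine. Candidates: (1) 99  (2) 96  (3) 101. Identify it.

Candidate 1: Squares mod 493: 99^1≡99, 99^2≡434, 99^4≡30, 99^8≡407, 99^16≡1, 99^32≡1, 99^64≡1, 99^128≡1, 99^256≡1; 367 = 256 + 64 + 32 + 8 + 4 + 2 + 1, so 99^367 ≡ 1·1·1·407·30·434·99 ≡ 249 (mod 493)
  → matches m = 249
Candidate 2: Squares mod 493: 96^1≡96, 96^2≡342, 96^4≡123, 96^8≡339, 96^16≡52, 96^32≡239, 96^64≡426, 96^128≡52, 96^256≡239; 367 = 256 + 64 + 32 + 8 + 4 + 2 + 1, so 96^367 ≡ 239·426·239·339·123·342·96 ≡ 439 (mod 493)
Candidate 3: Squares mod 493: 101^1≡101, 101^2≡341, 101^4≡426, 101^8≡52, 101^16≡239, 101^32≡426, 101^64≡52, 101^128≡239, 101^256≡426; 367 = 256 + 64 + 32 + 8 + 4 + 2 + 1, so 101^367 ≡ 426·52·426·52·426·341·101 ≡ 424 (mod 493)

1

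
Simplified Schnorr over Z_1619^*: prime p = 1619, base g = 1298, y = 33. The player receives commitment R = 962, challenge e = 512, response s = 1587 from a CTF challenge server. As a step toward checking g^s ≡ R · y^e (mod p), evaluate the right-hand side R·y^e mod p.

33^2 = 1089
33^4 ≡ 1089^2 = 1185921 ≡ 813
33^8 ≡ 813^2 = 660969 ≡ 417
33^16 ≡ 417^2 = 173889 ≡ 656
33^32 ≡ 656^2 = 430336 ≡ 1301
33^64 ≡ 1301^2 = 1692601 ≡ 746
33^128 ≡ 746^2 = 556516 ≡ 1199
33^256 ≡ 1199^2 = 1437601 ≡ 1548
33^512 ≡ 1548^2 = 2396304 ≡ 184
R · y^e ≡ 962·184 = 177008 ≡ 537 (mod 1619)

537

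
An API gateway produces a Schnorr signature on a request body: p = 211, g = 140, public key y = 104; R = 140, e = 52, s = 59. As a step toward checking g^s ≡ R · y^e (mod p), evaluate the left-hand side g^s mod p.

140^2 = 19600 ≡ 188
140^4 ≡ 188^2 = 35344 ≡ 107
140^8 ≡ 107^2 = 11449 ≡ 55
140^16 ≡ 55^2 = 3025 ≡ 71
140^32 ≡ 71^2 = 5041 ≡ 188
59 = 32 + 16 + 8 + 2 + 1, so 140^59 ≡ 188·71·55·188·140 ≡ 104 (mod 211)

104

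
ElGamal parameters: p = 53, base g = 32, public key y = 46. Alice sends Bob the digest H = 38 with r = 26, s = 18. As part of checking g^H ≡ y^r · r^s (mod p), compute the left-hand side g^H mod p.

32^2 = 1024 ≡ 17
32^4 ≡ 17^2 = 289 ≡ 24
32^8 ≡ 24^2 = 576 ≡ 46
32^16 ≡ 46^2 = 2116 ≡ 49
32^32 ≡ 49^2 = 2401 ≡ 16
38 = 32 + 4 + 2, so 32^38 ≡ 16·24·17 ≡ 9 (mod 53)

9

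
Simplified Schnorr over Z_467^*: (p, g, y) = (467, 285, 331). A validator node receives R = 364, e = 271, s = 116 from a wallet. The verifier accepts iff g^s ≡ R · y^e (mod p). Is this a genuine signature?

g^s mod p:
285^2 = 81225 ≡ 434
285^4 ≡ 434^2 = 188356 ≡ 155
285^8 ≡ 155^2 = 24025 ≡ 208
285^16 ≡ 208^2 = 43264 ≡ 300
285^32 ≡ 300^2 = 90000 ≡ 336
285^64 ≡ 336^2 = 112896 ≡ 349
116 = 64 + 32 + 16 + 4, so 285^116 ≡ 349·336·300·155 ≡ 407 (mod 467)
R · y^e mod p:
331^2 = 109561 ≡ 283
331^4 ≡ 283^2 = 80089 ≡ 232
331^8 ≡ 232^2 = 53824 ≡ 119
331^16 ≡ 119^2 = 14161 ≡ 151
331^32 ≡ 151^2 = 22801 ≡ 385
331^64 ≡ 385^2 = 148225 ≡ 186
331^128 ≡ 186^2 = 34596 ≡ 38
331^256 ≡ 38^2 = 1444 ≡ 43
271 = 256 + 8 + 4 + 2 + 1, so 331^271 ≡ 43·119·232·283·331 ≡ 251 (mod 467)
364·251 = 91364 ≡ 299 (mod 467)
407 ≠ 299; the check fails.

forged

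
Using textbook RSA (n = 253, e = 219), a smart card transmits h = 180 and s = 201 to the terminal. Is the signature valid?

s^2 ≡ 201^2 = 40401 ≡ 174
s^4 ≡ 174^2 = 30276 ≡ 169
s^8 ≡ 169^2 = 28561 ≡ 225
s^16 ≡ 225^2 = 50625 ≡ 25
s^32 ≡ 25^2 = 625 ≡ 119
s^64 ≡ 119^2 = 14161 ≡ 246
s^128 ≡ 246^2 = 60516 ≡ 49
219 = 128 + 64 + 16 + 8 + 2 + 1, so s^219 ≡ 49·246·25·225·174·201 ≡ 180 (mod 253)
180 = h, so the signature checks out.

valid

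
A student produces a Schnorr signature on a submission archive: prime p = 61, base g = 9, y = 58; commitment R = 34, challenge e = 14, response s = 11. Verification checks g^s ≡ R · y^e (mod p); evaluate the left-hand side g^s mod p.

9

9^2 = 81 ≡ 20
9^4 ≡ 20^2 = 400 ≡ 34
9^8 ≡ 34^2 = 1156 ≡ 58
11 = 8 + 2 + 1, so 9^11 ≡ 58·20·9 ≡ 9 (mod 61)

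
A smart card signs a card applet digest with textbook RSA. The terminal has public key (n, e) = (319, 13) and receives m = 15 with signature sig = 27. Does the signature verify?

verifies

sig^13 mod 319 = 15
sig^13 mod 319 = 15 matches m.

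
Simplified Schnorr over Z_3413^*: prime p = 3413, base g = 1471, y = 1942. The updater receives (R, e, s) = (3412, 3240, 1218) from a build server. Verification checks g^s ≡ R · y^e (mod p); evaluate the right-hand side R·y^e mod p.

1942^3240 mod 3413 = 1
R · y^e ≡ 3412·1 = 3412 ≡ 3412 (mod 3413)

3412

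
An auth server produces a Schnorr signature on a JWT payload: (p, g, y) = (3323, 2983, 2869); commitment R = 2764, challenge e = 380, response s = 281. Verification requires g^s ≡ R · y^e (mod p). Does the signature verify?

g^s mod p:
2983^2 = 8898289 ≡ 2618
2983^4 ≡ 2618^2 = 6853924 ≡ 1898
2983^8 ≡ 1898^2 = 3602404 ≡ 272
2983^16 ≡ 272^2 = 73984 ≡ 878
2983^32 ≡ 878^2 = 770884 ≡ 3271
2983^64 ≡ 3271^2 = 10699441 ≡ 2704
2983^128 ≡ 2704^2 = 7311616 ≡ 1016
2983^256 ≡ 1016^2 = 1032256 ≡ 2126
281 = 256 + 16 + 8 + 1, so 2983^281 ≡ 2126·878·272·2983 ≡ 1947 (mod 3323)
R · y^e mod p:
2869^2 = 8231161 ≡ 90
2869^4 ≡ 90^2 = 8100 ≡ 1454
2869^8 ≡ 1454^2 = 2114116 ≡ 688
2869^16 ≡ 688^2 = 473344 ≡ 1478
2869^32 ≡ 1478^2 = 2184484 ≡ 1273
2869^64 ≡ 1273^2 = 1620529 ≡ 2228
2869^128 ≡ 2228^2 = 4963984 ≡ 2745
2869^256 ≡ 2745^2 = 7535025 ≡ 1784
380 = 256 + 64 + 32 + 16 + 8 + 4, so 2869^380 ≡ 1784·2228·1273·1478·688·1454 ≡ 2303 (mod 3323)
2764·2303 = 6365492 ≡ 1947 (mod 3323)
1947 ≡ 1947 (mod 3323); signature holds.

verifies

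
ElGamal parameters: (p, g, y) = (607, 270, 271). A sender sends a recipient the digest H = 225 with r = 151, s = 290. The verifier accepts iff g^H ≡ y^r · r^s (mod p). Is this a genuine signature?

Left side g^H mod p:
Squares mod 607: 270^1≡270, 270^2≡60, 270^4≡565, 270^8≡550, 270^16≡214, 270^32≡271, 270^64≡601, 270^128≡36
225 = 128 + 64 + 32 + 1, so 270^225 ≡ 36·601·271·270 ≡ 346 (mod 607)
Right side y^r · r^s mod p:
Squares mod 607: 271^1≡271, 271^2≡601, 271^4≡36, 271^8≡82, 271^16≡47, 271^32≡388, 271^64≡8, 271^128≡64
151 = 128 + 16 + 4 + 2 + 1, so 271^151 ≡ 64·47·36·601·271 ≡ 451 (mod 607)
Squares mod 607: 151^1≡151, 151^2≡342, 151^4≡420, 151^8≡370, 151^16≡325, 151^32≡7, 151^64≡49, 151^128≡580, 151^256≡122
290 = 256 + 32 + 2, so 151^290 ≡ 122·7·342 ≡ 101 (mod 607)
451·101 = 45551 ≡ 26 (mod 607)
346 ≠ 26, so verification fails.

forged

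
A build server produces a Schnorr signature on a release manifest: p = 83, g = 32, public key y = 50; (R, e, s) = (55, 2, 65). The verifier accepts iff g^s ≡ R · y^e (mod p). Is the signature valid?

valid

g^s mod p:
32^65 mod 83 = 52
R · y^e mod p:
50^2 mod 83 = 10
55·10 = 550 ≡ 52 (mod 83)
52 ≡ 52 (mod 83); signature holds.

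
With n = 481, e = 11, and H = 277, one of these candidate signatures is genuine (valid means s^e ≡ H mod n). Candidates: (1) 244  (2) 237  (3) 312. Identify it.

Candidate 1: Squares mod 481: 244^1≡244, 244^2≡373, 244^4≡120, 244^8≡451; 11 = 8 + 2 + 1, so 244^11 ≡ 451·373·244 ≡ 277 (mod 481)
  → matches H = 277
Candidate 2: Squares mod 481: 237^1≡237, 237^2≡373, 237^4≡120, 237^8≡451; 11 = 8 + 2 + 1, so 237^11 ≡ 451·373·237 ≡ 204 (mod 481)
Candidate 3: Squares mod 481: 312^1≡312, 312^2≡182, 312^4≡416, 312^8≡377; 11 = 8 + 2 + 1, so 312^11 ≡ 377·182·312 ≡ 182 (mod 481)

1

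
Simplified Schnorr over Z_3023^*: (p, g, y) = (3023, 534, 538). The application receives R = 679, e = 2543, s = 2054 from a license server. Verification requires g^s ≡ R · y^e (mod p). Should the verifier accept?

reject

g^s mod p:
Squares mod 3023: 534^1≡534, 534^2≡994, 534^4≡2538, 534^8≡2454, 534^16≡300, 534^32≡2333, 534^64≡1489, 534^128≡1262, 534^256≡2546, 534^512≡804, 534^1024≡2517, 534^2048≡2104
2054 = 2048 + 4 + 2, so 534^2054 ≡ 2104·2538·994 ≡ 1922 (mod 3023)
R · y^e mod p:
Squares mod 3023: 538^1≡538, 538^2≡2259, 538^4≡257, 538^8≡2566, 538^16≡262, 538^32≡2138, 538^64≡268, 538^128≡2295, 538^256≡959, 538^512≡689, 538^1024≡110, 538^2048≡8
2543 = 2048 + 256 + 128 + 64 + 32 + 8 + 4 + 2 + 1, so 538^2543 ≡ 8·959·2295·268·2138·2566·257·2259·538 ≡ 1121 (mod 3023)
679·1121 = 761159 ≡ 2386 (mod 3023)
1922 ≠ 2386; the check fails.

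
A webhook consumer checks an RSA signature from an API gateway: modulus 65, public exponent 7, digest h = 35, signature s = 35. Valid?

yes

s^2 ≡ 35^2 = 1225 ≡ 55
s^4 ≡ 55^2 = 3025 ≡ 35
7 = 4 + 2 + 1, so s^7 ≡ 35·55·35 ≡ 35 (mod 65)
35 = h, so the signature checks out.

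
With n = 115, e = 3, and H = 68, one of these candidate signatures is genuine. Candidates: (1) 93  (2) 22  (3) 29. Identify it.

Candidate 1: Squares mod 115: 93^1≡93, 93^2≡24; 3 = 2 + 1, so 93^3 ≡ 24·93 ≡ 47 (mod 115)
Candidate 2: Squares mod 115: 22^1≡22, 22^2≡24; 3 = 2 + 1, so 22^3 ≡ 24·22 ≡ 68 (mod 115)
  → matches H = 68
Candidate 3: Squares mod 115: 29^1≡29, 29^2≡36; 3 = 2 + 1, so 29^3 ≡ 36·29 ≡ 9 (mod 115)

2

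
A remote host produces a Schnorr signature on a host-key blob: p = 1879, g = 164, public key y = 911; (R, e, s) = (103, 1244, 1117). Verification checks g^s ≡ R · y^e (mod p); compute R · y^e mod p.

911^2 = 829921 ≡ 1282
911^4 ≡ 1282^2 = 1643524 ≡ 1278
911^8 ≡ 1278^2 = 1633284 ≡ 433
911^16 ≡ 433^2 = 187489 ≡ 1468
911^32 ≡ 1468^2 = 2155024 ≡ 1690
911^64 ≡ 1690^2 = 2856100 ≡ 20
911^128 ≡ 20^2 = 400
911^256 ≡ 400^2 = 160000 ≡ 285
911^512 ≡ 285^2 = 81225 ≡ 428
911^1024 ≡ 428^2 = 183184 ≡ 921
1244 = 1024 + 128 + 64 + 16 + 8 + 4, so 911^1244 ≡ 921·400·20·1468·433·1278 ≡ 1086 (mod 1879)
R · y^e ≡ 103·1086 = 111858 ≡ 997 (mod 1879)

997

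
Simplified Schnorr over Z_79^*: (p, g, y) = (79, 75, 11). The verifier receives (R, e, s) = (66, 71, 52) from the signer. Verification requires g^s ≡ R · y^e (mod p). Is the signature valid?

invalid

g^s mod p:
Squares mod 79: 75^1≡75, 75^2≡16, 75^4≡19, 75^8≡45, 75^16≡50, 75^32≡51
52 = 32 + 16 + 4, so 75^52 ≡ 51·50·19 ≡ 23 (mod 79)
R · y^e mod p:
Squares mod 79: 11^1≡11, 11^2≡42, 11^4≡26, 11^8≡44, 11^16≡40, 11^32≡20, 11^64≡5
71 = 64 + 4 + 2 + 1, so 11^71 ≡ 5·26·42·11 ≡ 20 (mod 79)
66·20 = 1320 ≡ 56 (mod 79)
23 ≠ 56; the check fails.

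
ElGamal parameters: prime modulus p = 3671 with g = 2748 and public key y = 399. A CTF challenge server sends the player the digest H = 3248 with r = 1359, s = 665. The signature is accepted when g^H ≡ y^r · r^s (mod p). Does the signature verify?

Left side g^H mod p:
Squares mod 3671: 2748^1≡2748, 2748^2≡257, 2748^4≡3642, 2748^8≡841, 2748^16≡2449, 2748^32≡2858, 2748^64≡189, 2748^128≡2682, 2748^256≡1635, 2748^512≡737, 2748^1024≡3532, 2748^2048≡966
3248 = 2048 + 1024 + 128 + 32 + 16, so 2748^3248 ≡ 966·3532·2682·2858·2449 ≡ 544 (mod 3671)
Right side y^r · r^s mod p:
Squares mod 3671: 399^1≡399, 399^2≡1348, 399^4≡3630, 399^8≡1681, 399^16≡2762, 399^32≡306, 399^64≡1861, 399^128≡1568, 399^256≡2725, 399^512≡2863, 399^1024≡3097
1359 = 1024 + 256 + 64 + 8 + 4 + 2 + 1, so 399^1359 ≡ 3097·2725·1861·1681·3630·1348·399 ≡ 3501 (mod 3671)
Squares mod 3671: 1359^1≡1359, 1359^2≡368, 1359^4≡3268, 1359^8≡885, 1359^16≡1302, 1359^32≡2873, 1359^64≡1721, 1359^128≡3015, 1359^256≡829, 1359^512≡764
665 = 512 + 128 + 16 + 8 + 1, so 1359^665 ≡ 764·3015·1302·885·1359 ≡ 731 (mod 3671)
3501·731 = 2559231 ≡ 544 (mod 3671)
544 ≡ 544 (mod 3671), so the signature is genuine.

verifies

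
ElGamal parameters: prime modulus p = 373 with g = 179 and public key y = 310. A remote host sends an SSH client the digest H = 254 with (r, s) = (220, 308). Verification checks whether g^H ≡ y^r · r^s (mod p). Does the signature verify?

does not verify

Left side g^H mod p:
179^254 mod 373 = 259
Right side y^r · r^s mod p:
310^220 mod 373 = 253
220^308 mod 373 = 314
253·314 = 79442 ≡ 366 (mod 373)
259 ≠ 366, so verification fails.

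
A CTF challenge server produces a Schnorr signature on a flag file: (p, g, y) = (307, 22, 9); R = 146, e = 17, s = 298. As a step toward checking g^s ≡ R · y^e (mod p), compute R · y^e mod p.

Squares mod 307: 9^1≡9, 9^2≡81, 9^4≡114, 9^8≡102, 9^16≡273
17 = 16 + 1, so 9^17 ≡ 273·9 ≡ 1 (mod 307)
R · y^e ≡ 146·1 = 146 ≡ 146 (mod 307)

146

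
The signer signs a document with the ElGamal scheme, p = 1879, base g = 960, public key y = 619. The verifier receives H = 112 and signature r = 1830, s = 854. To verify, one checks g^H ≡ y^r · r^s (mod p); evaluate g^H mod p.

993

960^2 = 921600 ≡ 890
960^4 ≡ 890^2 = 792100 ≡ 1041
960^8 ≡ 1041^2 = 1083681 ≡ 1377
960^16 ≡ 1377^2 = 1896129 ≡ 218
960^32 ≡ 218^2 = 47524 ≡ 549
960^64 ≡ 549^2 = 301401 ≡ 761
112 = 64 + 32 + 16, so 960^112 ≡ 761·549·218 ≡ 993 (mod 1879)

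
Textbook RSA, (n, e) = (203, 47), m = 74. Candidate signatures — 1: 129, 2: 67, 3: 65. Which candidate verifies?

3

Candidate 1: Squares mod 203: 129^1≡129, 129^2≡198, 129^4≡25, 129^8≡16, 129^16≡53, 129^32≡170; 47 = 32 + 8 + 4 + 2 + 1, so 129^47 ≡ 170·16·25·198·129 ≡ 180 (mod 203)
Candidate 2: Squares mod 203: 67^1≡67, 67^2≡23, 67^4≡123, 67^8≡107, 67^16≡81, 67^32≡65; 47 = 32 + 8 + 4 + 2 + 1, so 67^47 ≡ 65·107·123·23·67 ≡ 121 (mod 203)
Candidate 3: Squares mod 203: 65^1≡65, 65^2≡165, 65^4≡23, 65^8≡123, 65^16≡107, 65^32≡81; 47 = 32 + 8 + 4 + 2 + 1, so 65^47 ≡ 81·123·23·165·65 ≡ 74 (mod 203)
  → matches m = 74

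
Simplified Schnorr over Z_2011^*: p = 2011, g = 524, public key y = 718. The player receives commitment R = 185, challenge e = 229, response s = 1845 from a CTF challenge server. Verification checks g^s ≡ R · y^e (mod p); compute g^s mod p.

767

524^2 = 274576 ≡ 1080
524^4 ≡ 1080^2 = 1166400 ≡ 20
524^8 ≡ 20^2 = 400
524^16 ≡ 400^2 = 160000 ≡ 1131
524^32 ≡ 1131^2 = 1279161 ≡ 165
524^64 ≡ 165^2 = 27225 ≡ 1082
524^128 ≡ 1082^2 = 1170724 ≡ 322
524^256 ≡ 322^2 = 103684 ≡ 1123
524^512 ≡ 1123^2 = 1261129 ≡ 232
524^1024 ≡ 232^2 = 53824 ≡ 1538
1845 = 1024 + 512 + 256 + 32 + 16 + 4 + 1, so 524^1845 ≡ 1538·232·1123·165·1131·20·524 ≡ 767 (mod 2011)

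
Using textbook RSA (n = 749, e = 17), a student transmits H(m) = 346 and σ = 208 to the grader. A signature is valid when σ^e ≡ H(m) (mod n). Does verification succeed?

passes

σ^2 ≡ 208^2 = 43264 ≡ 571
σ^4 ≡ 571^2 = 326041 ≡ 226
σ^8 ≡ 226^2 = 51076 ≡ 144
σ^16 ≡ 144^2 = 20736 ≡ 513
17 = 16 + 1, so σ^17 ≡ 513·208 ≡ 346 (mod 749)
346 = H(m), so the signature checks out.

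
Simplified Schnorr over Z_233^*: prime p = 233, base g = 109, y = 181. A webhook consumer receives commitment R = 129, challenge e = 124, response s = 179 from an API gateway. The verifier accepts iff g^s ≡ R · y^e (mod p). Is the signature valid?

g^s mod p:
109^2 = 11881 ≡ 231
109^4 ≡ 231^2 = 53361 ≡ 4
109^8 ≡ 4^2 = 16
109^16 ≡ 16^2 = 256 ≡ 23
109^32 ≡ 23^2 = 529 ≡ 63
109^64 ≡ 63^2 = 3969 ≡ 8
109^128 ≡ 8^2 = 64
179 = 128 + 32 + 16 + 2 + 1, so 109^179 ≡ 64·63·23·231·109 ≡ 30 (mod 233)
R · y^e mod p:
181^2 = 32761 ≡ 141
181^4 ≡ 141^2 = 19881 ≡ 76
181^8 ≡ 76^2 = 5776 ≡ 184
181^16 ≡ 184^2 = 33856 ≡ 71
181^32 ≡ 71^2 = 5041 ≡ 148
181^64 ≡ 148^2 = 21904 ≡ 2
124 = 64 + 32 + 16 + 8 + 4, so 181^124 ≡ 2·148·71·184·76 ≡ 184 (mod 233)
129·184 = 23736 ≡ 203 (mod 233)
30 ≠ 203; the check fails.

invalid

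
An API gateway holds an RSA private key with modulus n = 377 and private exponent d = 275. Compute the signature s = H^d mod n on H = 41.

46

H^2 ≡ 41^2 = 1681 ≡ 173
H^4 ≡ 173^2 = 29929 ≡ 146
H^8 ≡ 146^2 = 21316 ≡ 204
H^16 ≡ 204^2 = 41616 ≡ 146
H^32 ≡ 146^2 = 21316 ≡ 204
H^64 ≡ 204^2 = 41616 ≡ 146
H^128 ≡ 146^2 = 21316 ≡ 204
H^256 ≡ 204^2 = 41616 ≡ 146
275 = 256 + 16 + 2 + 1, so H^275 ≡ 146·146·173·41 ≡ 46 (mod 377)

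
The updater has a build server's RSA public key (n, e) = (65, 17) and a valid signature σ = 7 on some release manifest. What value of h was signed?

37

σ^2 ≡ 7^2 = 49
σ^4 ≡ 49^2 = 2401 ≡ 61
σ^8 ≡ 61^2 = 3721 ≡ 16
σ^16 ≡ 16^2 = 256 ≡ 61
17 = 16 + 1, so σ^17 ≡ 61·7 ≡ 37 (mod 65)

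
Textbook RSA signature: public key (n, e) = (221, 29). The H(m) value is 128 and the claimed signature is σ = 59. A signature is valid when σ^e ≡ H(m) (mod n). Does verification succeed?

σ^2 ≡ 59^2 = 3481 ≡ 166
σ^4 ≡ 166^2 = 27556 ≡ 152
σ^8 ≡ 152^2 = 23104 ≡ 120
σ^16 ≡ 120^2 = 14400 ≡ 35
29 = 16 + 8 + 4 + 1, so σ^29 ≡ 35·120·152·59 ≡ 128 (mod 221)
128 = H(m), so the signature checks out.

passes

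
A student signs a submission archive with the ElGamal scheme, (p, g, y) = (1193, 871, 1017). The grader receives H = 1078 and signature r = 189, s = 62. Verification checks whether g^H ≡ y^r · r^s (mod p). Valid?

Left side g^H mod p:
871^2 = 758641 ≡ 1086
871^4 ≡ 1086^2 = 1179396 ≡ 712
871^8 ≡ 712^2 = 506944 ≡ 1112
871^16 ≡ 1112^2 = 1236544 ≡ 596
871^32 ≡ 596^2 = 355216 ≡ 895
871^64 ≡ 895^2 = 801025 ≡ 522
871^128 ≡ 522^2 = 272484 ≡ 480
871^256 ≡ 480^2 = 230400 ≡ 151
871^512 ≡ 151^2 = 22801 ≡ 134
871^1024 ≡ 134^2 = 17956 ≡ 61
1078 = 1024 + 32 + 16 + 4 + 2, so 871^1078 ≡ 61·895·596·712·1086 ≡ 1105 (mod 1193)
Right side y^r · r^s mod p:
1017^2 = 1034289 ≡ 1151
1017^4 ≡ 1151^2 = 1324801 ≡ 571
1017^8 ≡ 571^2 = 326041 ≡ 352
1017^16 ≡ 352^2 = 123904 ≡ 1025
1017^32 ≡ 1025^2 = 1050625 ≡ 785
1017^64 ≡ 785^2 = 616225 ≡ 637
1017^128 ≡ 637^2 = 405769 ≡ 149
189 = 128 + 32 + 16 + 8 + 4 + 1, so 1017^189 ≡ 149·785·1025·352·571·1017 ≡ 737 (mod 1193)
189^2 = 35721 ≡ 1124
189^4 ≡ 1124^2 = 1263376 ≡ 1182
189^8 ≡ 1182^2 = 1397124 ≡ 121
189^16 ≡ 121^2 = 14641 ≡ 325
189^32 ≡ 325^2 = 105625 ≡ 641
62 = 32 + 16 + 8 + 4 + 2, so 189^62 ≡ 641·325·121·1182·1124 ≡ 356 (mod 1193)
737·356 = 262372 ≡ 1105 (mod 1193)
1105 ≡ 1105 (mod 1193), so the signature is genuine.

yes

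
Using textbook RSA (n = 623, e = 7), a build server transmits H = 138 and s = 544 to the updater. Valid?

yes

s^2 ≡ 544^2 = 295936 ≡ 11
s^4 ≡ 11^2 = 121
7 = 4 + 2 + 1, so s^7 ≡ 121·11·544 ≡ 138 (mod 623)
138 = H, so the signature checks out.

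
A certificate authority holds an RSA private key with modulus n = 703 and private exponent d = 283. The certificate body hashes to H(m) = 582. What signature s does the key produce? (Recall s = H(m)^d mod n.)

(H(m))^283 mod 703 = 582

582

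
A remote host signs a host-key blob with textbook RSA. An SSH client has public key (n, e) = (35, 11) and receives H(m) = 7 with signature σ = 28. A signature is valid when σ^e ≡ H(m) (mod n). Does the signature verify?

verifies

σ^2 ≡ 28^2 = 784 ≡ 14
σ^4 ≡ 14^2 = 196 ≡ 21
σ^8 ≡ 21^2 = 441 ≡ 21
11 = 8 + 2 + 1, so σ^11 ≡ 21·14·28 ≡ 7 (mod 35)
σ^11 mod 35 = 7 matches H(m).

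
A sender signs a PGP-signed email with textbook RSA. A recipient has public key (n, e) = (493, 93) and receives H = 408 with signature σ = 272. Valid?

yes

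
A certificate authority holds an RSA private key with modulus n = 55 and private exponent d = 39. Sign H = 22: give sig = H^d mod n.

H^2 ≡ 22^2 = 484 ≡ 44
H^4 ≡ 44^2 = 1936 ≡ 11
H^8 ≡ 11^2 = 121 ≡ 11
H^16 ≡ 11^2 = 121 ≡ 11
H^32 ≡ 11^2 = 121 ≡ 11
39 = 32 + 4 + 2 + 1, so H^39 ≡ 11·11·44·22 ≡ 33 (mod 55)

33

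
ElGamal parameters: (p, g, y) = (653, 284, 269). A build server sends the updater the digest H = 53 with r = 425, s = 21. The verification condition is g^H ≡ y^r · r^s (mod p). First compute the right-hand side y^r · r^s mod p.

433

Squares mod 653: 269^1≡269, 269^2≡531, 269^4≡518, 269^8≡594, 269^16≡216, 269^32≡293, 269^64≡306, 269^128≡257, 269^256≡96
425 = 256 + 128 + 32 + 8 + 1, so 269^425 ≡ 96·257·293·594·269 ≡ 207 (mod 653)
Squares mod 653: 425^1≡425, 425^2≡397, 425^4≡236, 425^8≡191, 425^16≡566
21 = 16 + 4 + 1, so 425^21 ≡ 566·236·425 ≡ 592 (mod 653)
y^r · r^s ≡ 207·592 = 122544 ≡ 433 (mod 653)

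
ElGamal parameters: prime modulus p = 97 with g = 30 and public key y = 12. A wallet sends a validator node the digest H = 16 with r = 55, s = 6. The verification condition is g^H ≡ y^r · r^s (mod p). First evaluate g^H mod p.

96

30^2 = 900 ≡ 27
30^4 ≡ 27^2 = 729 ≡ 50
30^8 ≡ 50^2 = 2500 ≡ 75
30^16 ≡ 75^2 = 5625 ≡ 96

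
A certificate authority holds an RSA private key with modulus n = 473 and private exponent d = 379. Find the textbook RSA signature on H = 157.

114

H^2 ≡ 157^2 = 24649 ≡ 53
H^4 ≡ 53^2 = 2809 ≡ 444
H^8 ≡ 444^2 = 197136 ≡ 368
H^16 ≡ 368^2 = 135424 ≡ 146
H^32 ≡ 146^2 = 21316 ≡ 31
H^64 ≡ 31^2 = 961 ≡ 15
H^128 ≡ 15^2 = 225
H^256 ≡ 225^2 = 50625 ≡ 14
379 = 256 + 64 + 32 + 16 + 8 + 2 + 1, so H^379 ≡ 14·15·31·146·368·53·157 ≡ 114 (mod 473)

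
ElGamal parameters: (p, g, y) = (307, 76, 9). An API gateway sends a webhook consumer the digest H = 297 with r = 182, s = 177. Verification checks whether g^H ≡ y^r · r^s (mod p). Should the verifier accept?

accept

Left side g^H mod p:
76^2 = 5776 ≡ 250
76^4 ≡ 250^2 = 62500 ≡ 179
76^8 ≡ 179^2 = 32041 ≡ 113
76^16 ≡ 113^2 = 12769 ≡ 182
76^32 ≡ 182^2 = 33124 ≡ 275
76^64 ≡ 275^2 = 75625 ≡ 103
76^128 ≡ 103^2 = 10609 ≡ 171
76^256 ≡ 171^2 = 29241 ≡ 76
297 = 256 + 32 + 8 + 1, so 76^297 ≡ 76·275·113·76 ≡ 115 (mod 307)
Right side y^r · r^s mod p:
9^2 = 81
9^4 ≡ 81^2 = 6561 ≡ 114
9^8 ≡ 114^2 = 12996 ≡ 102
9^16 ≡ 102^2 = 10404 ≡ 273
9^32 ≡ 273^2 = 74529 ≡ 235
9^64 ≡ 235^2 = 55225 ≡ 272
9^128 ≡ 272^2 = 73984 ≡ 304
182 = 128 + 32 + 16 + 4 + 2, so 9^182 ≡ 304·235·273·114·81 ≡ 269 (mod 307)
182^2 = 33124 ≡ 275
182^4 ≡ 275^2 = 75625 ≡ 103
182^8 ≡ 103^2 = 10609 ≡ 171
182^16 ≡ 171^2 = 29241 ≡ 76
182^32 ≡ 76^2 = 5776 ≡ 250
182^64 ≡ 250^2 = 62500 ≡ 179
182^128 ≡ 179^2 = 32041 ≡ 113
177 = 128 + 32 + 16 + 1, so 182^177 ≡ 113·250·76·182 ≡ 102 (mod 307)
269·102 = 27438 ≡ 115 (mod 307)
115 ≡ 115 (mod 307), so the signature is genuine.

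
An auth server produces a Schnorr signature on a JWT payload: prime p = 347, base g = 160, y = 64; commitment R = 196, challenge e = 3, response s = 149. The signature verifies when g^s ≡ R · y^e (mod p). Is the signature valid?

invalid

g^s mod p:
160^2 = 25600 ≡ 269
160^4 ≡ 269^2 = 72361 ≡ 185
160^8 ≡ 185^2 = 34225 ≡ 219
160^16 ≡ 219^2 = 47961 ≡ 75
160^32 ≡ 75^2 = 5625 ≡ 73
160^64 ≡ 73^2 = 5329 ≡ 124
160^128 ≡ 124^2 = 15376 ≡ 108
149 = 128 + 16 + 4 + 1, so 160^149 ≡ 108·75·185·160 ≡ 3 (mod 347)
R · y^e mod p:
64^2 = 4096 ≡ 279
3 = 2 + 1, so 64^3 ≡ 279·64 ≡ 159 (mod 347)
196·159 = 31164 ≡ 281 (mod 347)
3 ≠ 281; the check fails.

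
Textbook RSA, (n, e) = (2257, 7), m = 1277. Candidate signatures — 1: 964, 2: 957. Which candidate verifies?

2

Candidate 1: Squares mod 2257: 964^1≡964, 964^2≡1669, 964^4≡423; 7 = 4 + 2 + 1, so 964^7 ≡ 423·1669·964 ≡ 202 (mod 2257)
Candidate 2: Squares mod 2257: 957^1≡957, 957^2≡1764, 957^4≡1550; 7 = 4 + 2 + 1, so 957^7 ≡ 1550·1764·957 ≡ 1277 (mod 2257)
  → matches m = 1277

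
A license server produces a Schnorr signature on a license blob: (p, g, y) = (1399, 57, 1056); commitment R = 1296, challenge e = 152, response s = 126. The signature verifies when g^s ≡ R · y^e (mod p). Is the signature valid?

g^s mod p:
57^2 = 3249 ≡ 451
57^4 ≡ 451^2 = 203401 ≡ 546
57^8 ≡ 546^2 = 298116 ≡ 129
57^16 ≡ 129^2 = 16641 ≡ 1252
57^32 ≡ 1252^2 = 1567504 ≡ 624
57^64 ≡ 624^2 = 389376 ≡ 454
126 = 64 + 32 + 16 + 8 + 4 + 2, so 57^126 ≡ 454·624·1252·129·546·451 ≡ 426 (mod 1399)
R · y^e mod p:
1056^2 = 1115136 ≡ 133
1056^4 ≡ 133^2 = 17689 ≡ 901
1056^8 ≡ 901^2 = 811801 ≡ 381
1056^16 ≡ 381^2 = 145161 ≡ 1064
1056^32 ≡ 1064^2 = 1132096 ≡ 305
1056^64 ≡ 305^2 = 93025 ≡ 691
1056^128 ≡ 691^2 = 477481 ≡ 422
152 = 128 + 16 + 8, so 1056^152 ≡ 422·1064·381 ≡ 929 (mod 1399)
1296·929 = 1203984 ≡ 844 (mod 1399)
426 ≠ 844; the check fails.

invalid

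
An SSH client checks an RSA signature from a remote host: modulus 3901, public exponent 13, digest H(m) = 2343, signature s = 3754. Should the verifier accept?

reject

Squares mod 3901: s^1≡3754, s^2≡2104, s^4≡3082, s^8≡3690
13 = 8 + 4 + 1, so s^13 ≡ 3690·3082·3754 ≡ 389 (mod 3901)
s^13 mod 3901 = 389, but H(m) = 2343.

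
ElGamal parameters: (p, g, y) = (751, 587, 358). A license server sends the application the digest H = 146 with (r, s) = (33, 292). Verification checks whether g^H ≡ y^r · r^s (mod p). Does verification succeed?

Left side g^H mod p:
Squares mod 751: 587^1≡587, 587^2≡611, 587^4≡74, 587^8≡219, 587^16≡648, 587^32≡95, 587^64≡13, 587^128≡169
146 = 128 + 16 + 2, so 587^146 ≡ 169·648·611 ≡ 736 (mod 751)
Right side y^r · r^s mod p:
Squares mod 751: 358^1≡358, 358^2≡494, 358^4≡712, 358^8≡19, 358^16≡361, 358^32≡398
33 = 32 + 1, so 358^33 ≡ 398·358 ≡ 545 (mod 751)
Squares mod 751: 33^1≡33, 33^2≡338, 33^4≡92, 33^8≡203, 33^16≡655, 33^32≡204, 33^64≡311, 33^128≡593, 33^256≡181
292 = 256 + 32 + 4, so 33^292 ≡ 181·204·92 ≡ 235 (mod 751)
545·235 = 128075 ≡ 405 (mod 751)
736 ≠ 405, so verification fails.

fails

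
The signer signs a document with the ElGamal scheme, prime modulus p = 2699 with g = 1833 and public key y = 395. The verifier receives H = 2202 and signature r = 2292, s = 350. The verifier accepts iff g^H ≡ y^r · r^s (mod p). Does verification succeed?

fails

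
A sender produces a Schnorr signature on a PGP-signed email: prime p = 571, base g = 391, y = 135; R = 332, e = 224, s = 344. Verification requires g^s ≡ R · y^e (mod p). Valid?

g^s mod p:
391^2 = 152881 ≡ 424
391^4 ≡ 424^2 = 179776 ≡ 482
391^8 ≡ 482^2 = 232324 ≡ 498
391^16 ≡ 498^2 = 248004 ≡ 190
391^32 ≡ 190^2 = 36100 ≡ 127
391^64 ≡ 127^2 = 16129 ≡ 141
391^128 ≡ 141^2 = 19881 ≡ 467
391^256 ≡ 467^2 = 218089 ≡ 538
344 = 256 + 64 + 16 + 8, so 391^344 ≡ 538·141·190·498 ≡ 406 (mod 571)
R · y^e mod p:
135^2 = 18225 ≡ 524
135^4 ≡ 524^2 = 274576 ≡ 496
135^8 ≡ 496^2 = 246016 ≡ 486
135^16 ≡ 486^2 = 236196 ≡ 373
135^32 ≡ 373^2 = 139129 ≡ 376
135^64 ≡ 376^2 = 141376 ≡ 339
135^128 ≡ 339^2 = 114921 ≡ 150
224 = 128 + 64 + 32, so 135^224 ≡ 150·339·376 ≡ 236 (mod 571)
332·236 = 78352 ≡ 125 (mod 571)
406 ≠ 125; the check fails.

no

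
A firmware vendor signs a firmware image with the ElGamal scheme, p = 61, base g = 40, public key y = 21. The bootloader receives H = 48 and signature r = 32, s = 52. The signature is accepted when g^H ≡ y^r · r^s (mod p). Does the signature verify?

does not verify

Left side g^H mod p:
40^2 = 1600 ≡ 14
40^4 ≡ 14^2 = 196 ≡ 13
40^8 ≡ 13^2 = 169 ≡ 47
40^16 ≡ 47^2 = 2209 ≡ 13
40^32 ≡ 13^2 = 169 ≡ 47
48 = 32 + 16, so 40^48 ≡ 47·13 ≡ 1 (mod 61)
Right side y^r · r^s mod p:
21^2 = 441 ≡ 14
21^4 ≡ 14^2 = 196 ≡ 13
21^8 ≡ 13^2 = 169 ≡ 47
21^16 ≡ 47^2 = 2209 ≡ 13
21^32 ≡ 13^2 = 169 ≡ 47
32^2 = 1024 ≡ 48
32^4 ≡ 48^2 = 2304 ≡ 47
32^8 ≡ 47^2 = 2209 ≡ 13
32^16 ≡ 13^2 = 169 ≡ 47
32^32 ≡ 47^2 = 2209 ≡ 13
52 = 32 + 16 + 4, so 32^52 ≡ 13·47·47 ≡ 47 (mod 61)
47·47 = 2209 ≡ 13 (mod 61)
1 ≠ 13, so verification fails.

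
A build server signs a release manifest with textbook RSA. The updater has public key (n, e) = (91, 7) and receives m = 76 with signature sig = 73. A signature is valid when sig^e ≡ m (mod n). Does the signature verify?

does not verify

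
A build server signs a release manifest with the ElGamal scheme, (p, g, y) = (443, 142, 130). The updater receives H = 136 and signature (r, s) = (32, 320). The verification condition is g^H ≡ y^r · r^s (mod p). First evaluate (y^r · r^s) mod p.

130^2 = 16900 ≡ 66
130^4 ≡ 66^2 = 4356 ≡ 369
130^8 ≡ 369^2 = 136161 ≡ 160
130^16 ≡ 160^2 = 25600 ≡ 349
130^32 ≡ 349^2 = 121801 ≡ 419
32^2 = 1024 ≡ 138
32^4 ≡ 138^2 = 19044 ≡ 438
32^8 ≡ 438^2 = 191844 ≡ 25
32^16 ≡ 25^2 = 625 ≡ 182
32^32 ≡ 182^2 = 33124 ≡ 342
32^64 ≡ 342^2 = 116964 ≡ 12
32^128 ≡ 12^2 = 144
32^256 ≡ 144^2 = 20736 ≡ 358
320 = 256 + 64, so 32^320 ≡ 358·12 ≡ 309 (mod 443)
y^r · r^s ≡ 419·309 = 129471 ≡ 115 (mod 443)

115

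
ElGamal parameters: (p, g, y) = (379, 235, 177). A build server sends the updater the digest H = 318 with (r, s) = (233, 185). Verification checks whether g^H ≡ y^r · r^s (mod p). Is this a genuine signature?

forged

Left side g^H mod p:
235^2 = 55225 ≡ 270
235^4 ≡ 270^2 = 72900 ≡ 132
235^8 ≡ 132^2 = 17424 ≡ 369
235^16 ≡ 369^2 = 136161 ≡ 100
235^32 ≡ 100^2 = 10000 ≡ 146
235^64 ≡ 146^2 = 21316 ≡ 92
235^128 ≡ 92^2 = 8464 ≡ 126
235^256 ≡ 126^2 = 15876 ≡ 337
318 = 256 + 32 + 16 + 8 + 4 + 2, so 235^318 ≡ 337·146·100·369·132·270 ≡ 331 (mod 379)
Right side y^r · r^s mod p:
177^2 = 31329 ≡ 251
177^4 ≡ 251^2 = 63001 ≡ 87
177^8 ≡ 87^2 = 7569 ≡ 368
177^16 ≡ 368^2 = 135424 ≡ 121
177^32 ≡ 121^2 = 14641 ≡ 239
177^64 ≡ 239^2 = 57121 ≡ 271
177^128 ≡ 271^2 = 73441 ≡ 294
233 = 128 + 64 + 32 + 8 + 1, so 177^233 ≡ 294·271·239·368·177 ≡ 193 (mod 379)
233^2 = 54289 ≡ 92
233^4 ≡ 92^2 = 8464 ≡ 126
233^8 ≡ 126^2 = 15876 ≡ 337
233^16 ≡ 337^2 = 113569 ≡ 248
233^32 ≡ 248^2 = 61504 ≡ 106
233^64 ≡ 106^2 = 11236 ≡ 245
233^128 ≡ 245^2 = 60025 ≡ 143
185 = 128 + 32 + 16 + 8 + 1, so 233^185 ≡ 143·106·248·337·233 ≡ 3 (mod 379)
193·3 = 579 ≡ 200 (mod 379)
331 ≠ 200, so verification fails.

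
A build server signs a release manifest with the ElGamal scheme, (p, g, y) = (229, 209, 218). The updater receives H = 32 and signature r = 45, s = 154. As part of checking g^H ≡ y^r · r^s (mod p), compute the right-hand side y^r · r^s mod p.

218^2 = 47524 ≡ 121
218^4 ≡ 121^2 = 14641 ≡ 214
218^8 ≡ 214^2 = 45796 ≡ 225
218^16 ≡ 225^2 = 50625 ≡ 16
218^32 ≡ 16^2 = 256 ≡ 27
45 = 32 + 8 + 4 + 1, so 218^45 ≡ 27·225·214·218 ≡ 42 (mod 229)
45^2 = 2025 ≡ 193
45^4 ≡ 193^2 = 37249 ≡ 151
45^8 ≡ 151^2 = 22801 ≡ 130
45^16 ≡ 130^2 = 16900 ≡ 183
45^32 ≡ 183^2 = 33489 ≡ 55
45^64 ≡ 55^2 = 3025 ≡ 48
45^128 ≡ 48^2 = 2304 ≡ 14
154 = 128 + 16 + 8 + 2, so 45^154 ≡ 14·183·130·193 ≡ 51 (mod 229)
y^r · r^s ≡ 42·51 = 2142 ≡ 81 (mod 229)

81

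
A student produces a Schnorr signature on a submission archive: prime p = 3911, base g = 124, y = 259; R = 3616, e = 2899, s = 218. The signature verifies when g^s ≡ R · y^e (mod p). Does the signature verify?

verifies

g^s mod p:
124^2 = 15376 ≡ 3643
124^4 ≡ 3643^2 = 13271449 ≡ 1426
124^8 ≡ 1426^2 = 2033476 ≡ 3667
124^16 ≡ 3667^2 = 13446889 ≡ 871
124^32 ≡ 871^2 = 758641 ≡ 3818
124^64 ≡ 3818^2 = 14577124 ≡ 827
124^128 ≡ 827^2 = 683929 ≡ 3415
218 = 128 + 64 + 16 + 8 + 2, so 124^218 ≡ 3415·827·871·3667·3643 ≡ 3164 (mod 3911)
R · y^e mod p:
259^2 = 67081 ≡ 594
259^4 ≡ 594^2 = 352836 ≡ 846
259^8 ≡ 846^2 = 715716 ≡ 3
259^16 ≡ 3^2 = 9
259^32 ≡ 9^2 = 81
259^64 ≡ 81^2 = 6561 ≡ 2650
259^128 ≡ 2650^2 = 7022500 ≡ 2255
259^256 ≡ 2255^2 = 5085025 ≡ 725
259^512 ≡ 725^2 = 525625 ≡ 1551
259^1024 ≡ 1551^2 = 2405601 ≡ 336
259^2048 ≡ 336^2 = 112896 ≡ 3388
2899 = 2048 + 512 + 256 + 64 + 16 + 2 + 1, so 259^2899 ≡ 3388·1551·725·2650·9·594·259 ≡ 3423 (mod 3911)
3616·3423 = 12377568 ≡ 3164 (mod 3911)
3164 ≡ 3164 (mod 3911); signature holds.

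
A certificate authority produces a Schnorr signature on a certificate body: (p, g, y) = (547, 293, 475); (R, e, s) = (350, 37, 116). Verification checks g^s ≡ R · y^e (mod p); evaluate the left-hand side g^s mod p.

519

293^116 mod 547 = 519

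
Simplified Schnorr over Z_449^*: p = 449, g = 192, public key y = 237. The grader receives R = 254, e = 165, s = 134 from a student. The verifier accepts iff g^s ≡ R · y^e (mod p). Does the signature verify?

verifies

g^s mod p:
192^2 = 36864 ≡ 46
192^4 ≡ 46^2 = 2116 ≡ 320
192^8 ≡ 320^2 = 102400 ≡ 28
192^16 ≡ 28^2 = 784 ≡ 335
192^32 ≡ 335^2 = 112225 ≡ 424
192^64 ≡ 424^2 = 179776 ≡ 176
192^128 ≡ 176^2 = 30976 ≡ 444
134 = 128 + 4 + 2, so 192^134 ≡ 444·320·46 ≡ 36 (mod 449)
R · y^e mod p:
237^2 = 56169 ≡ 44
237^4 ≡ 44^2 = 1936 ≡ 140
237^8 ≡ 140^2 = 19600 ≡ 293
237^16 ≡ 293^2 = 85849 ≡ 90
237^32 ≡ 90^2 = 8100 ≡ 18
237^64 ≡ 18^2 = 324
237^128 ≡ 324^2 = 104976 ≡ 359
165 = 128 + 32 + 4 + 1, so 237^165 ≡ 359·18·140·237 ≡ 435 (mod 449)
254·435 = 110490 ≡ 36 (mod 449)
36 ≡ 36 (mod 449); signature holds.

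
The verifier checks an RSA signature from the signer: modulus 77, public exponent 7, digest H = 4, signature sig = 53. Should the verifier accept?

accept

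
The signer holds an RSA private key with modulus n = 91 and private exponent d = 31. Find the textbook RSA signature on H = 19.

H^31 mod 91 = 33

33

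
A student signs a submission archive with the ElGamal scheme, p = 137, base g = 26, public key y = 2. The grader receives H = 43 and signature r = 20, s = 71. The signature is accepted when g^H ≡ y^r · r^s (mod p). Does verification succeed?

passes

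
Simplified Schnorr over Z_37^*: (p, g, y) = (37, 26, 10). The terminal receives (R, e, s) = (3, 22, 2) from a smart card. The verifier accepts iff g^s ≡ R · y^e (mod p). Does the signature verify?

does not verify

g^s mod p:
26^2 mod 37 = 10
R · y^e mod p:
10^22 mod 37 = 10
3·10 = 30 ≡ 30 (mod 37)
10 ≠ 30; the check fails.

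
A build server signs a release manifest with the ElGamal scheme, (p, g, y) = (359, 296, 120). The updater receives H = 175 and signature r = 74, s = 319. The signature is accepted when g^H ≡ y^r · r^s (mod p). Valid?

yes

Left side g^H mod p:
296^2 = 87616 ≡ 20
296^4 ≡ 20^2 = 400 ≡ 41
296^8 ≡ 41^2 = 1681 ≡ 245
296^16 ≡ 245^2 = 60025 ≡ 72
296^32 ≡ 72^2 = 5184 ≡ 158
296^64 ≡ 158^2 = 24964 ≡ 193
296^128 ≡ 193^2 = 37249 ≡ 272
175 = 128 + 32 + 8 + 4 + 2 + 1, so 296^175 ≡ 272·158·245·41·20·296 ≡ 324 (mod 359)
Right side y^r · r^s mod p:
120^2 = 14400 ≡ 40
120^4 ≡ 40^2 = 1600 ≡ 164
120^8 ≡ 164^2 = 26896 ≡ 330
120^16 ≡ 330^2 = 108900 ≡ 123
120^32 ≡ 123^2 = 15129 ≡ 51
120^64 ≡ 51^2 = 2601 ≡ 88
74 = 64 + 8 + 2, so 120^74 ≡ 88·330·40 ≡ 235 (mod 359)
74^2 = 5476 ≡ 91
74^4 ≡ 91^2 = 8281 ≡ 24
74^8 ≡ 24^2 = 576 ≡ 217
74^16 ≡ 217^2 = 47089 ≡ 60
74^32 ≡ 60^2 = 3600 ≡ 10
74^64 ≡ 10^2 = 100
74^128 ≡ 100^2 = 10000 ≡ 307
74^256 ≡ 307^2 = 94249 ≡ 191
319 = 256 + 32 + 16 + 8 + 4 + 2 + 1, so 74^319 ≡ 191·10·60·217·24·91·74 ≡ 229 (mod 359)
235·229 = 53815 ≡ 324 (mod 359)
324 ≡ 324 (mod 359), so the signature is genuine.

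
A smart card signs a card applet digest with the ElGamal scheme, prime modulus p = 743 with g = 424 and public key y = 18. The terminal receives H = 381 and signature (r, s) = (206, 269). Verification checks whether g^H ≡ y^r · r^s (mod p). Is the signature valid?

Left side g^H mod p:
424^2 = 179776 ≡ 713
424^4 ≡ 713^2 = 508369 ≡ 157
424^8 ≡ 157^2 = 24649 ≡ 130
424^16 ≡ 130^2 = 16900 ≡ 554
424^32 ≡ 554^2 = 306916 ≡ 57
424^64 ≡ 57^2 = 3249 ≡ 277
424^128 ≡ 277^2 = 76729 ≡ 200
424^256 ≡ 200^2 = 40000 ≡ 621
381 = 256 + 64 + 32 + 16 + 8 + 4 + 1, so 424^381 ≡ 621·277·57·554·130·157·424 ≡ 558 (mod 743)
Right side y^r · r^s mod p:
18^2 = 324
18^4 ≡ 324^2 = 104976 ≡ 213
18^8 ≡ 213^2 = 45369 ≡ 46
18^16 ≡ 46^2 = 2116 ≡ 630
18^32 ≡ 630^2 = 396900 ≡ 138
18^64 ≡ 138^2 = 19044 ≡ 469
18^128 ≡ 469^2 = 219961 ≡ 33
206 = 128 + 64 + 8 + 4 + 2, so 18^206 ≡ 33·469·46·213·324 ≡ 498 (mod 743)
206^2 = 42436 ≡ 85
206^4 ≡ 85^2 = 7225 ≡ 538
206^8 ≡ 538^2 = 289444 ≡ 417
206^16 ≡ 417^2 = 173889 ≡ 27
206^32 ≡ 27^2 = 729
206^64 ≡ 729^2 = 531441 ≡ 196
206^128 ≡ 196^2 = 38416 ≡ 523
206^256 ≡ 523^2 = 273529 ≡ 105
269 = 256 + 8 + 4 + 1, so 206^269 ≡ 105·417·538·206 ≡ 395 (mod 743)
498·395 = 196710 ≡ 558 (mod 743)
558 ≡ 558 (mod 743), so the signature is genuine.

valid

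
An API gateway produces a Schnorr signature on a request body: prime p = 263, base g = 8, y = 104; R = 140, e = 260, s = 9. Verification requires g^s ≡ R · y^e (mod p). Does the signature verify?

does not verify

g^s mod p:
Squares mod 263: 8^1≡8, 8^2≡64, 8^4≡151, 8^8≡183
9 = 8 + 1, so 8^9 ≡ 183·8 ≡ 149 (mod 263)
R · y^e mod p:
Squares mod 263: 104^1≡104, 104^2≡33, 104^4≡37, 104^8≡54, 104^16≡23, 104^32≡3, 104^64≡9, 104^128≡81, 104^256≡249
260 = 256 + 4, so 104^260 ≡ 249·37 ≡ 8 (mod 263)
140·8 = 1120 ≡ 68 (mod 263)
149 ≠ 68; the check fails.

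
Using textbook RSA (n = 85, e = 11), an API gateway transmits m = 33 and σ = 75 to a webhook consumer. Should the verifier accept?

σ^2 ≡ 75^2 = 5625 ≡ 15
σ^4 ≡ 15^2 = 225 ≡ 55
σ^8 ≡ 55^2 = 3025 ≡ 50
11 = 8 + 2 + 1, so σ^11 ≡ 50·15·75 ≡ 65 (mod 85)
The recovered value 65 does not match the digest 33.

reject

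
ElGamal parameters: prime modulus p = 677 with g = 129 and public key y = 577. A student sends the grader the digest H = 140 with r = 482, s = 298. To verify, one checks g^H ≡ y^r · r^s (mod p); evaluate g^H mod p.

129^140 mod 677 = 556

556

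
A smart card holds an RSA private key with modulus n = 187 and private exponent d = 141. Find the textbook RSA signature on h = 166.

166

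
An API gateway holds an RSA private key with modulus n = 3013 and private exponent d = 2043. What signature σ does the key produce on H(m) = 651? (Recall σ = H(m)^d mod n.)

1299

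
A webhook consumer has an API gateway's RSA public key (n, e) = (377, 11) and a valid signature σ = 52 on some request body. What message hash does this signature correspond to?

78

Squares mod 377: σ^1≡52, σ^2≡65, σ^4≡78, σ^8≡52
11 = 8 + 2 + 1, so σ^11 ≡ 52·65·52 ≡ 78 (mod 377)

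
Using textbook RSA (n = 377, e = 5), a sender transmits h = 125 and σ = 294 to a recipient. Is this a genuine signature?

genuine

σ^2 ≡ 294^2 = 86436 ≡ 103
σ^4 ≡ 103^2 = 10609 ≡ 53
5 = 4 + 1, so σ^5 ≡ 53·294 ≡ 125 (mod 377)
Since 125 equals the digest 125, verification succeeds.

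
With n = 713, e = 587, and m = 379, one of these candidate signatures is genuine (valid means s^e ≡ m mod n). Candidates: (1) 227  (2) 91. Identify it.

Candidate 1: Squares mod 713: 227^1≡227, 227^2≡193, 227^4≡173, 227^8≡696, 227^16≡289, 227^32≡100, 227^64≡18, 227^128≡324, 227^256≡165, 227^512≡131; 587 = 512 + 64 + 8 + 2 + 1, so 227^587 ≡ 131·18·696·193·227 ≡ 379 (mod 713)
  → matches m = 379
Candidate 2: Squares mod 713: 91^1≡91, 91^2≡438, 91^4≡47, 91^8≡70, 91^16≡622, 91^32≡438, 91^64≡47, 91^128≡70, 91^256≡622, 91^512≡438; 587 = 512 + 64 + 8 + 2 + 1, so 91^587 ≡ 438·47·70·438·91 ≡ 275 (mod 713)

1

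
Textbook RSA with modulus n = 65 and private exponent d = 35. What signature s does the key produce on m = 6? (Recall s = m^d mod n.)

m^2 ≡ 6^2 = 36
m^4 ≡ 36^2 = 1296 ≡ 61
m^8 ≡ 61^2 = 3721 ≡ 16
m^16 ≡ 16^2 = 256 ≡ 61
m^32 ≡ 61^2 = 3721 ≡ 16
35 = 32 + 2 + 1, so m^35 ≡ 16·36·6 ≡ 11 (mod 65)

11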